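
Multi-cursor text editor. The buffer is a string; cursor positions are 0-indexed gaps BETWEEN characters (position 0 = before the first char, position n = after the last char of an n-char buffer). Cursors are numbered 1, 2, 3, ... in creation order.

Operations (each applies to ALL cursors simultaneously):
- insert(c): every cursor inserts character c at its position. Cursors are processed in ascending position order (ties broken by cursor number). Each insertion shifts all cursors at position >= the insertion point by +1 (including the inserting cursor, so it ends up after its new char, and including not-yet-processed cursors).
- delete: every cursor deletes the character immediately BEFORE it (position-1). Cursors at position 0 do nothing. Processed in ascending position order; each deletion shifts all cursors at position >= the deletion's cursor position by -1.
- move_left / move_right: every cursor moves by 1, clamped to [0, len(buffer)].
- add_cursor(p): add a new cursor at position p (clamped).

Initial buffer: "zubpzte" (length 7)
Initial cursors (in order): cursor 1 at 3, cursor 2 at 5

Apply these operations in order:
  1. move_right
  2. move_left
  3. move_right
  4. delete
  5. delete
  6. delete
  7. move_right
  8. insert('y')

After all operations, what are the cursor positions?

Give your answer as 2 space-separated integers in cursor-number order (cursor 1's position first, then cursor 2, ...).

Answer: 3 3

Derivation:
After op 1 (move_right): buffer="zubpzte" (len 7), cursors c1@4 c2@6, authorship .......
After op 2 (move_left): buffer="zubpzte" (len 7), cursors c1@3 c2@5, authorship .......
After op 3 (move_right): buffer="zubpzte" (len 7), cursors c1@4 c2@6, authorship .......
After op 4 (delete): buffer="zubze" (len 5), cursors c1@3 c2@4, authorship .....
After op 5 (delete): buffer="zue" (len 3), cursors c1@2 c2@2, authorship ...
After op 6 (delete): buffer="e" (len 1), cursors c1@0 c2@0, authorship .
After op 7 (move_right): buffer="e" (len 1), cursors c1@1 c2@1, authorship .
After op 8 (insert('y')): buffer="eyy" (len 3), cursors c1@3 c2@3, authorship .12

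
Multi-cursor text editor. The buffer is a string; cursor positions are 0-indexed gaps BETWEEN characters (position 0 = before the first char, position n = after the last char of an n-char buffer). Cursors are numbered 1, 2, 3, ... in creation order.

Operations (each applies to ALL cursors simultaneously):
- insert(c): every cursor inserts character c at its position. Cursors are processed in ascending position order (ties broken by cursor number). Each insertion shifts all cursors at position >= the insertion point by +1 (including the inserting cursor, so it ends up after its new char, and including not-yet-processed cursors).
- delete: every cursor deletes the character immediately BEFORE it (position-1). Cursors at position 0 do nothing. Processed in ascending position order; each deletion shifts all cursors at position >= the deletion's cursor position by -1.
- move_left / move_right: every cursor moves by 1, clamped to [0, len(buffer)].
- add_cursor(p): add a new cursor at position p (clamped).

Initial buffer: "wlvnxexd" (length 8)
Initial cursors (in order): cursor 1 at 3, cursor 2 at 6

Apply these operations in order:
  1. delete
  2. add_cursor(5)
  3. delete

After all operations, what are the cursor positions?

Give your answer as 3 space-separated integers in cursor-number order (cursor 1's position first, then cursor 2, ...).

After op 1 (delete): buffer="wlnxxd" (len 6), cursors c1@2 c2@4, authorship ......
After op 2 (add_cursor(5)): buffer="wlnxxd" (len 6), cursors c1@2 c2@4 c3@5, authorship ......
After op 3 (delete): buffer="wnd" (len 3), cursors c1@1 c2@2 c3@2, authorship ...

Answer: 1 2 2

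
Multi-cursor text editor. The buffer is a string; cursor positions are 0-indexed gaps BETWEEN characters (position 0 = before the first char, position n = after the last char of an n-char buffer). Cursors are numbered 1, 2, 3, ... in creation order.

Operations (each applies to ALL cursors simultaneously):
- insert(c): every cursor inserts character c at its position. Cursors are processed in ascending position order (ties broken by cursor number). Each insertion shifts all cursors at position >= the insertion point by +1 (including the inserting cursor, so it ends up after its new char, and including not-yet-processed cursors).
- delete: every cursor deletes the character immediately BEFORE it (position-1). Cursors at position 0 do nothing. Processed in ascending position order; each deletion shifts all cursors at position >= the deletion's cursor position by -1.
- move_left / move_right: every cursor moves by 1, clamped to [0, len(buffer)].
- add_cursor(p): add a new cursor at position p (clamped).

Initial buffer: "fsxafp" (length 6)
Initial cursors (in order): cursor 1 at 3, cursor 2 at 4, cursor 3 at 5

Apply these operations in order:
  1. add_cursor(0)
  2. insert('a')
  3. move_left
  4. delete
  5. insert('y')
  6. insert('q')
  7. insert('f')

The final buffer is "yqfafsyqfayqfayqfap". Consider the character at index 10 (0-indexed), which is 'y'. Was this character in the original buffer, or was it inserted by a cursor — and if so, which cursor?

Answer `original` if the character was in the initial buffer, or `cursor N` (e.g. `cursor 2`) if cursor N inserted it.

Answer: cursor 2

Derivation:
After op 1 (add_cursor(0)): buffer="fsxafp" (len 6), cursors c4@0 c1@3 c2@4 c3@5, authorship ......
After op 2 (insert('a')): buffer="afsxaaafap" (len 10), cursors c4@1 c1@5 c2@7 c3@9, authorship 4...1.2.3.
After op 3 (move_left): buffer="afsxaaafap" (len 10), cursors c4@0 c1@4 c2@6 c3@8, authorship 4...1.2.3.
After op 4 (delete): buffer="afsaaap" (len 7), cursors c4@0 c1@3 c2@4 c3@5, authorship 4..123.
After op 5 (insert('y')): buffer="yafsyayayap" (len 11), cursors c4@1 c1@5 c2@7 c3@9, authorship 44..112233.
After op 6 (insert('q')): buffer="yqafsyqayqayqap" (len 15), cursors c4@2 c1@7 c2@10 c3@13, authorship 444..111222333.
After op 7 (insert('f')): buffer="yqfafsyqfayqfayqfap" (len 19), cursors c4@3 c1@9 c2@13 c3@17, authorship 4444..111122223333.
Authorship (.=original, N=cursor N): 4 4 4 4 . . 1 1 1 1 2 2 2 2 3 3 3 3 .
Index 10: author = 2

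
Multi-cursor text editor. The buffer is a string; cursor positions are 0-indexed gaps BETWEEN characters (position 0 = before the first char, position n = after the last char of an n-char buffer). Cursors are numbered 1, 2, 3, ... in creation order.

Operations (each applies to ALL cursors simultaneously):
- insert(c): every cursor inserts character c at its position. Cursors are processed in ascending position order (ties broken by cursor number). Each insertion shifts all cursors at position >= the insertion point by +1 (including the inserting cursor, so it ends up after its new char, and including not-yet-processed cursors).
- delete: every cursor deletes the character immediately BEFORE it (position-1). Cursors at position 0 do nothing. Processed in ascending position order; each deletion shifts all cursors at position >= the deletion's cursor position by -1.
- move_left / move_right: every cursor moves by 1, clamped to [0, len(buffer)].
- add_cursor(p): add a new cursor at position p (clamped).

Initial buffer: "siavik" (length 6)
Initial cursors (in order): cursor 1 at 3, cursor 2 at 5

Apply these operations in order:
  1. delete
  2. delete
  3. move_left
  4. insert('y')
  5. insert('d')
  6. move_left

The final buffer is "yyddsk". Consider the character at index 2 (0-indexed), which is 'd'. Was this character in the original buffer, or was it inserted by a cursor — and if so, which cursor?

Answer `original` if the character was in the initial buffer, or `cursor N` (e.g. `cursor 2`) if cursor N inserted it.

After op 1 (delete): buffer="sivk" (len 4), cursors c1@2 c2@3, authorship ....
After op 2 (delete): buffer="sk" (len 2), cursors c1@1 c2@1, authorship ..
After op 3 (move_left): buffer="sk" (len 2), cursors c1@0 c2@0, authorship ..
After op 4 (insert('y')): buffer="yysk" (len 4), cursors c1@2 c2@2, authorship 12..
After op 5 (insert('d')): buffer="yyddsk" (len 6), cursors c1@4 c2@4, authorship 1212..
After op 6 (move_left): buffer="yyddsk" (len 6), cursors c1@3 c2@3, authorship 1212..
Authorship (.=original, N=cursor N): 1 2 1 2 . .
Index 2: author = 1

Answer: cursor 1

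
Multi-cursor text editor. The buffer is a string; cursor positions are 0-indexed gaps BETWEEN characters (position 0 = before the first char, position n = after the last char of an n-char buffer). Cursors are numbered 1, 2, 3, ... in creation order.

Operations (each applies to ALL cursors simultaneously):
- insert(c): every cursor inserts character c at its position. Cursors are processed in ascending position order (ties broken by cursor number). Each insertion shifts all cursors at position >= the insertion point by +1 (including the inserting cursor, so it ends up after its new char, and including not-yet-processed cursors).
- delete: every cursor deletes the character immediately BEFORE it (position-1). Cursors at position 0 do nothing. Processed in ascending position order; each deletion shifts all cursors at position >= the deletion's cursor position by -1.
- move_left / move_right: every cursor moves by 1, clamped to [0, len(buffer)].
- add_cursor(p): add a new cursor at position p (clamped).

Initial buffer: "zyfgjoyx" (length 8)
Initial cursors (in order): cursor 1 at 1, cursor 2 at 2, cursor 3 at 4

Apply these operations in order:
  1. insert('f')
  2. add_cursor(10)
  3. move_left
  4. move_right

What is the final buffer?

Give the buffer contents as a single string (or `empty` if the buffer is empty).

After op 1 (insert('f')): buffer="zfyffgfjoyx" (len 11), cursors c1@2 c2@4 c3@7, authorship .1.2..3....
After op 2 (add_cursor(10)): buffer="zfyffgfjoyx" (len 11), cursors c1@2 c2@4 c3@7 c4@10, authorship .1.2..3....
After op 3 (move_left): buffer="zfyffgfjoyx" (len 11), cursors c1@1 c2@3 c3@6 c4@9, authorship .1.2..3....
After op 4 (move_right): buffer="zfyffgfjoyx" (len 11), cursors c1@2 c2@4 c3@7 c4@10, authorship .1.2..3....

Answer: zfyffgfjoyx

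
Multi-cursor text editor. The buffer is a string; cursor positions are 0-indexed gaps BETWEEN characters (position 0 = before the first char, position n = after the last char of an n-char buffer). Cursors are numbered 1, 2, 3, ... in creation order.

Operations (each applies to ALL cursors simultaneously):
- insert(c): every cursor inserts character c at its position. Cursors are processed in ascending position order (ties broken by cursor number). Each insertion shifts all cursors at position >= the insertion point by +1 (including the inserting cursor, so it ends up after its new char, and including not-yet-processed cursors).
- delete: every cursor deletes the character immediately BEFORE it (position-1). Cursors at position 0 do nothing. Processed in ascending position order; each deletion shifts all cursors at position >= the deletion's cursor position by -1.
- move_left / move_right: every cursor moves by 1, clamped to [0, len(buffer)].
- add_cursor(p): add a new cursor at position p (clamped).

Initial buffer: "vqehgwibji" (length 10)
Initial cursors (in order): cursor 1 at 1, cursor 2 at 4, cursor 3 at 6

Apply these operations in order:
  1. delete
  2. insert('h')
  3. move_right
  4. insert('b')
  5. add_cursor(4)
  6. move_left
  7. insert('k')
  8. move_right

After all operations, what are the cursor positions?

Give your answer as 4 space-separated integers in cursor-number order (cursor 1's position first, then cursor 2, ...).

After op 1 (delete): buffer="qegibji" (len 7), cursors c1@0 c2@2 c3@3, authorship .......
After op 2 (insert('h')): buffer="hqehghibji" (len 10), cursors c1@1 c2@4 c3@6, authorship 1..2.3....
After op 3 (move_right): buffer="hqehghibji" (len 10), cursors c1@2 c2@5 c3@7, authorship 1..2.3....
After op 4 (insert('b')): buffer="hqbehgbhibbji" (len 13), cursors c1@3 c2@7 c3@10, authorship 1.1.2.23.3...
After op 5 (add_cursor(4)): buffer="hqbehgbhibbji" (len 13), cursors c1@3 c4@4 c2@7 c3@10, authorship 1.1.2.23.3...
After op 6 (move_left): buffer="hqbehgbhibbji" (len 13), cursors c1@2 c4@3 c2@6 c3@9, authorship 1.1.2.23.3...
After op 7 (insert('k')): buffer="hqkbkehgkbhikbbji" (len 17), cursors c1@3 c4@5 c2@9 c3@13, authorship 1.114.2.223.33...
After op 8 (move_right): buffer="hqkbkehgkbhikbbji" (len 17), cursors c1@4 c4@6 c2@10 c3@14, authorship 1.114.2.223.33...

Answer: 4 10 14 6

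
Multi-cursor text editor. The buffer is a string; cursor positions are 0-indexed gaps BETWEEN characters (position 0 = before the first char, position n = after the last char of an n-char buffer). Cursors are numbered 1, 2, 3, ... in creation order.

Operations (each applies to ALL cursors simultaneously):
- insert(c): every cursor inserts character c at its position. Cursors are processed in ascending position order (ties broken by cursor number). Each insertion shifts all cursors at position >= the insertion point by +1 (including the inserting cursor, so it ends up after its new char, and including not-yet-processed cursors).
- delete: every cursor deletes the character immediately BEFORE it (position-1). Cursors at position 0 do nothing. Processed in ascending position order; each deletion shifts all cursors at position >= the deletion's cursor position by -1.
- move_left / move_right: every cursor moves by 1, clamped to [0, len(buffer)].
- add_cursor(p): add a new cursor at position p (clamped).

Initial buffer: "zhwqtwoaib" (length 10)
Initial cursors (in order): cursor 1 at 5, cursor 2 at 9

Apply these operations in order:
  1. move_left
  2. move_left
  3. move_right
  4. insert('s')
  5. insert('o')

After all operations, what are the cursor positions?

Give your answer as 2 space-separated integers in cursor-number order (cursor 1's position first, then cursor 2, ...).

Answer: 6 12

Derivation:
After op 1 (move_left): buffer="zhwqtwoaib" (len 10), cursors c1@4 c2@8, authorship ..........
After op 2 (move_left): buffer="zhwqtwoaib" (len 10), cursors c1@3 c2@7, authorship ..........
After op 3 (move_right): buffer="zhwqtwoaib" (len 10), cursors c1@4 c2@8, authorship ..........
After op 4 (insert('s')): buffer="zhwqstwoasib" (len 12), cursors c1@5 c2@10, authorship ....1....2..
After op 5 (insert('o')): buffer="zhwqsotwoasoib" (len 14), cursors c1@6 c2@12, authorship ....11....22..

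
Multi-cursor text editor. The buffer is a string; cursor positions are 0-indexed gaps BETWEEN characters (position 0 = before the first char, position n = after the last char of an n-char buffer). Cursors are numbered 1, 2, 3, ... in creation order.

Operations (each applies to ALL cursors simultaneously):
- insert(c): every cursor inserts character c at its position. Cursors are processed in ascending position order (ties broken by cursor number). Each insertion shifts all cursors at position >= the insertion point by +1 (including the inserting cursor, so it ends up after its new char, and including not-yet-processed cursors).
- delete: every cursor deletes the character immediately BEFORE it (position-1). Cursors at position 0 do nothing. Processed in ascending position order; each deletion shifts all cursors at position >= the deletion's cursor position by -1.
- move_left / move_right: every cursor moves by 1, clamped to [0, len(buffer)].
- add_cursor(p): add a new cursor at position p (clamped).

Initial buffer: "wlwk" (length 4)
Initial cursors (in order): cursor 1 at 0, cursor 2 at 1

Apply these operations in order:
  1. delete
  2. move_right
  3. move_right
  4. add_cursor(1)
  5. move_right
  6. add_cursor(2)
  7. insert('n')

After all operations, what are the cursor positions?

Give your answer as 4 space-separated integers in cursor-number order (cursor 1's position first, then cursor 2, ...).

After op 1 (delete): buffer="lwk" (len 3), cursors c1@0 c2@0, authorship ...
After op 2 (move_right): buffer="lwk" (len 3), cursors c1@1 c2@1, authorship ...
After op 3 (move_right): buffer="lwk" (len 3), cursors c1@2 c2@2, authorship ...
After op 4 (add_cursor(1)): buffer="lwk" (len 3), cursors c3@1 c1@2 c2@2, authorship ...
After op 5 (move_right): buffer="lwk" (len 3), cursors c3@2 c1@3 c2@3, authorship ...
After op 6 (add_cursor(2)): buffer="lwk" (len 3), cursors c3@2 c4@2 c1@3 c2@3, authorship ...
After op 7 (insert('n')): buffer="lwnnknn" (len 7), cursors c3@4 c4@4 c1@7 c2@7, authorship ..34.12

Answer: 7 7 4 4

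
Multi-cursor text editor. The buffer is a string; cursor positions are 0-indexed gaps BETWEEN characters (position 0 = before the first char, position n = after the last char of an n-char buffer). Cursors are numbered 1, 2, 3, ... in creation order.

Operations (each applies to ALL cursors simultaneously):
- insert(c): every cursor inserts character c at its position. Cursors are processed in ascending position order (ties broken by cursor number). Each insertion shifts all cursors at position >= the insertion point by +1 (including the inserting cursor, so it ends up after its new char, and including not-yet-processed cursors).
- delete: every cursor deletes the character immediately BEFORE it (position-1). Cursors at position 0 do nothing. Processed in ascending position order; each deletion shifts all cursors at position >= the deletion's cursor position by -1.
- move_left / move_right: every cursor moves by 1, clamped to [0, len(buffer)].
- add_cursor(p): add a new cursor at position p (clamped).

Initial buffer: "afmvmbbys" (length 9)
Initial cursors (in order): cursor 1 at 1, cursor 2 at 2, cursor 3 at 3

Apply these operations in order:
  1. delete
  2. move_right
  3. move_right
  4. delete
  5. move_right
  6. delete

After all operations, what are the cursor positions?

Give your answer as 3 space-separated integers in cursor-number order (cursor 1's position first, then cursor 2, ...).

After op 1 (delete): buffer="vmbbys" (len 6), cursors c1@0 c2@0 c3@0, authorship ......
After op 2 (move_right): buffer="vmbbys" (len 6), cursors c1@1 c2@1 c3@1, authorship ......
After op 3 (move_right): buffer="vmbbys" (len 6), cursors c1@2 c2@2 c3@2, authorship ......
After op 4 (delete): buffer="bbys" (len 4), cursors c1@0 c2@0 c3@0, authorship ....
After op 5 (move_right): buffer="bbys" (len 4), cursors c1@1 c2@1 c3@1, authorship ....
After op 6 (delete): buffer="bys" (len 3), cursors c1@0 c2@0 c3@0, authorship ...

Answer: 0 0 0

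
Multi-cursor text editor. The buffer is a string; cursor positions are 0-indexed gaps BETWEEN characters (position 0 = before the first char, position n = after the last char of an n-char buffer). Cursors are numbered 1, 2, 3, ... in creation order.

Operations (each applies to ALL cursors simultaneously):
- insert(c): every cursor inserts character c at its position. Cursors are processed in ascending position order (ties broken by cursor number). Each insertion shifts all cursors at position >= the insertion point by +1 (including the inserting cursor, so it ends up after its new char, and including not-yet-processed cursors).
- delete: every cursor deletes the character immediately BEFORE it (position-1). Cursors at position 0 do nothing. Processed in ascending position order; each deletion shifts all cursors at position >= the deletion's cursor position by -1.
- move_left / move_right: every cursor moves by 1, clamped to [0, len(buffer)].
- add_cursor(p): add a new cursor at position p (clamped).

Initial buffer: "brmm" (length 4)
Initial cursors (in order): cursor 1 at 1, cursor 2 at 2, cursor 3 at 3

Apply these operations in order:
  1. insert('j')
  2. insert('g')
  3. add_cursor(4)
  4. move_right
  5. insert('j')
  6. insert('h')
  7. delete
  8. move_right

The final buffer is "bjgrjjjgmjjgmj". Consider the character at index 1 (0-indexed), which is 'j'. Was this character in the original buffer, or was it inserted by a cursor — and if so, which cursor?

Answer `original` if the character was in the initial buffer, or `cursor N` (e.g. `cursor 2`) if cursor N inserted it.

After op 1 (insert('j')): buffer="bjrjmjm" (len 7), cursors c1@2 c2@4 c3@6, authorship .1.2.3.
After op 2 (insert('g')): buffer="bjgrjgmjgm" (len 10), cursors c1@3 c2@6 c3@9, authorship .11.22.33.
After op 3 (add_cursor(4)): buffer="bjgrjgmjgm" (len 10), cursors c1@3 c4@4 c2@6 c3@9, authorship .11.22.33.
After op 4 (move_right): buffer="bjgrjgmjgm" (len 10), cursors c1@4 c4@5 c2@7 c3@10, authorship .11.22.33.
After op 5 (insert('j')): buffer="bjgrjjjgmjjgmj" (len 14), cursors c1@5 c4@7 c2@10 c3@14, authorship .11.1242.233.3
After op 6 (insert('h')): buffer="bjgrjhjjhgmjhjgmjh" (len 18), cursors c1@6 c4@9 c2@13 c3@18, authorship .11.112442.2233.33
After op 7 (delete): buffer="bjgrjjjgmjjgmj" (len 14), cursors c1@5 c4@7 c2@10 c3@14, authorship .11.1242.233.3
After op 8 (move_right): buffer="bjgrjjjgmjjgmj" (len 14), cursors c1@6 c4@8 c2@11 c3@14, authorship .11.1242.233.3
Authorship (.=original, N=cursor N): . 1 1 . 1 2 4 2 . 2 3 3 . 3
Index 1: author = 1

Answer: cursor 1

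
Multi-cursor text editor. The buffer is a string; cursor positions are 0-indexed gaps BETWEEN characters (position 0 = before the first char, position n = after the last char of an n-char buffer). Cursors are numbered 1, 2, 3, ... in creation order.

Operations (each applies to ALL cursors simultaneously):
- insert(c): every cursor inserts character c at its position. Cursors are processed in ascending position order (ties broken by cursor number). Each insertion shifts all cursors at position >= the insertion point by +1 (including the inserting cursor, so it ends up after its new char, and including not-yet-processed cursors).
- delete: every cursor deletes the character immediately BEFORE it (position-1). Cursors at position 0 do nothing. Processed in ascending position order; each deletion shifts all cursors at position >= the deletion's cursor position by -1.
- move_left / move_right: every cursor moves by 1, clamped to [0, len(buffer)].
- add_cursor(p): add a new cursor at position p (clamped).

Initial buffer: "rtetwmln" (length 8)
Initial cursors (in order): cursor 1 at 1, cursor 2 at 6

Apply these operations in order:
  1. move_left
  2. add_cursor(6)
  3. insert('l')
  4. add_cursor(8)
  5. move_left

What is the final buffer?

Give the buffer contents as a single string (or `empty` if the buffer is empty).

Answer: lrtetwlmlln

Derivation:
After op 1 (move_left): buffer="rtetwmln" (len 8), cursors c1@0 c2@5, authorship ........
After op 2 (add_cursor(6)): buffer="rtetwmln" (len 8), cursors c1@0 c2@5 c3@6, authorship ........
After op 3 (insert('l')): buffer="lrtetwlmlln" (len 11), cursors c1@1 c2@7 c3@9, authorship 1.....2.3..
After op 4 (add_cursor(8)): buffer="lrtetwlmlln" (len 11), cursors c1@1 c2@7 c4@8 c3@9, authorship 1.....2.3..
After op 5 (move_left): buffer="lrtetwlmlln" (len 11), cursors c1@0 c2@6 c4@7 c3@8, authorship 1.....2.3..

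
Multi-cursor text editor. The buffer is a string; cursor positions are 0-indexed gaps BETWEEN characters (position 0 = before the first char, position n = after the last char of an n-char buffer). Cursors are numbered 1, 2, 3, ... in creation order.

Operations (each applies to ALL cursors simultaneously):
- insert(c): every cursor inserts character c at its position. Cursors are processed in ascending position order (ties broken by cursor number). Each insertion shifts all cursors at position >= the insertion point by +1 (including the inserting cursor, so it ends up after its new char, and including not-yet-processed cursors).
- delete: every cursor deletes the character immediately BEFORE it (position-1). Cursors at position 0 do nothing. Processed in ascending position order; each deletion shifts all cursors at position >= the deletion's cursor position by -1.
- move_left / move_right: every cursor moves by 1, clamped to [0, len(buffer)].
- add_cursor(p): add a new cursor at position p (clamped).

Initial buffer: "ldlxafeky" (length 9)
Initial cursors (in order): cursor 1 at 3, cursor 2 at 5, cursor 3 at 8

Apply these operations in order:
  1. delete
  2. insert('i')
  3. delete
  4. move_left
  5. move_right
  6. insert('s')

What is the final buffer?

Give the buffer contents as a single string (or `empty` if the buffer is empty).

Answer: ldsxsfesy

Derivation:
After op 1 (delete): buffer="ldxfey" (len 6), cursors c1@2 c2@3 c3@5, authorship ......
After op 2 (insert('i')): buffer="ldixifeiy" (len 9), cursors c1@3 c2@5 c3@8, authorship ..1.2..3.
After op 3 (delete): buffer="ldxfey" (len 6), cursors c1@2 c2@3 c3@5, authorship ......
After op 4 (move_left): buffer="ldxfey" (len 6), cursors c1@1 c2@2 c3@4, authorship ......
After op 5 (move_right): buffer="ldxfey" (len 6), cursors c1@2 c2@3 c3@5, authorship ......
After op 6 (insert('s')): buffer="ldsxsfesy" (len 9), cursors c1@3 c2@5 c3@8, authorship ..1.2..3.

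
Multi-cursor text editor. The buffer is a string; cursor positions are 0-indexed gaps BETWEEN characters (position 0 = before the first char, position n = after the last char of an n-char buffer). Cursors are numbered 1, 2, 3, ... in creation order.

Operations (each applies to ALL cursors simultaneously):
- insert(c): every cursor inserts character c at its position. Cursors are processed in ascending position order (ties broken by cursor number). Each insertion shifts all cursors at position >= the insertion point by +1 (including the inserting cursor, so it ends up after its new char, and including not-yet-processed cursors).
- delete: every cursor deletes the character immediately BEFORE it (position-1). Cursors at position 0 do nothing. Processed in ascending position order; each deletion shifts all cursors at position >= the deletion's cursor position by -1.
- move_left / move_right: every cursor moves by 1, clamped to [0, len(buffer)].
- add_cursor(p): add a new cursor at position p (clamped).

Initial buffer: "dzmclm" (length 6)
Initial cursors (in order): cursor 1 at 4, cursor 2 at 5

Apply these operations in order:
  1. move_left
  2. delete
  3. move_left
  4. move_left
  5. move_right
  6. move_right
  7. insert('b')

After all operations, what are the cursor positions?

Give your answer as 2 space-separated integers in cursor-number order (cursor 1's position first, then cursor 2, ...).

After op 1 (move_left): buffer="dzmclm" (len 6), cursors c1@3 c2@4, authorship ......
After op 2 (delete): buffer="dzlm" (len 4), cursors c1@2 c2@2, authorship ....
After op 3 (move_left): buffer="dzlm" (len 4), cursors c1@1 c2@1, authorship ....
After op 4 (move_left): buffer="dzlm" (len 4), cursors c1@0 c2@0, authorship ....
After op 5 (move_right): buffer="dzlm" (len 4), cursors c1@1 c2@1, authorship ....
After op 6 (move_right): buffer="dzlm" (len 4), cursors c1@2 c2@2, authorship ....
After op 7 (insert('b')): buffer="dzbblm" (len 6), cursors c1@4 c2@4, authorship ..12..

Answer: 4 4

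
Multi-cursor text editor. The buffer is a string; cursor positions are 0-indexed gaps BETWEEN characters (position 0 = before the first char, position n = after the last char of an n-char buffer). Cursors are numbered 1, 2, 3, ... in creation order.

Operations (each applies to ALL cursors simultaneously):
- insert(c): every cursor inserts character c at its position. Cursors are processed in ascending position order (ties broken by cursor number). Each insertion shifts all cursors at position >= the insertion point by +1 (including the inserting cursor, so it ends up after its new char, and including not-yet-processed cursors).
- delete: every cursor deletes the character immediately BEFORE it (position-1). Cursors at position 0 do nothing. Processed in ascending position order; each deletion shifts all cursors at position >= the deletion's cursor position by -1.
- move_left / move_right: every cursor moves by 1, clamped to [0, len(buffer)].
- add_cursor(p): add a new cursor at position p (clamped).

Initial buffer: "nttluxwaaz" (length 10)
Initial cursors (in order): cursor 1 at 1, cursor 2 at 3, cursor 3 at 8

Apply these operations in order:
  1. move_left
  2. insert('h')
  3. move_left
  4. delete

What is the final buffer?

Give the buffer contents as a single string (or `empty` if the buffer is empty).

Answer: hnhtluxhaaz

Derivation:
After op 1 (move_left): buffer="nttluxwaaz" (len 10), cursors c1@0 c2@2 c3@7, authorship ..........
After op 2 (insert('h')): buffer="hnthtluxwhaaz" (len 13), cursors c1@1 c2@4 c3@10, authorship 1..2.....3...
After op 3 (move_left): buffer="hnthtluxwhaaz" (len 13), cursors c1@0 c2@3 c3@9, authorship 1..2.....3...
After op 4 (delete): buffer="hnhtluxhaaz" (len 11), cursors c1@0 c2@2 c3@7, authorship 1.2....3...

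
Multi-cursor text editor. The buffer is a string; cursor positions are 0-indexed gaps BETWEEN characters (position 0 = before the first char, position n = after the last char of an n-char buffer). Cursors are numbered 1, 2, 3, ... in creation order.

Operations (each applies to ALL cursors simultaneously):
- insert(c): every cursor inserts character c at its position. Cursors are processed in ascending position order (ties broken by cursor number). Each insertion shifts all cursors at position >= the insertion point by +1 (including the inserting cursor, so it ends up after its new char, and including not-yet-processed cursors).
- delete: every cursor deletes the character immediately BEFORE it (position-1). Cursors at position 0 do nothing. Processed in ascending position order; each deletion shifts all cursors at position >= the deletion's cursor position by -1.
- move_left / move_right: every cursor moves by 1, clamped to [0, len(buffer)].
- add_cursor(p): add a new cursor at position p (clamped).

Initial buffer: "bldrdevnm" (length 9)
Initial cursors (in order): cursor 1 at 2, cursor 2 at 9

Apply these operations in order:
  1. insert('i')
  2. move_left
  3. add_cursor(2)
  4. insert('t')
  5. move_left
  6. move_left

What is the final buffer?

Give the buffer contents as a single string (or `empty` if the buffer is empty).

Answer: blttidrdevnmti

Derivation:
After op 1 (insert('i')): buffer="blidrdevnmi" (len 11), cursors c1@3 c2@11, authorship ..1.......2
After op 2 (move_left): buffer="blidrdevnmi" (len 11), cursors c1@2 c2@10, authorship ..1.......2
After op 3 (add_cursor(2)): buffer="blidrdevnmi" (len 11), cursors c1@2 c3@2 c2@10, authorship ..1.......2
After op 4 (insert('t')): buffer="blttidrdevnmti" (len 14), cursors c1@4 c3@4 c2@13, authorship ..131.......22
After op 5 (move_left): buffer="blttidrdevnmti" (len 14), cursors c1@3 c3@3 c2@12, authorship ..131.......22
After op 6 (move_left): buffer="blttidrdevnmti" (len 14), cursors c1@2 c3@2 c2@11, authorship ..131.......22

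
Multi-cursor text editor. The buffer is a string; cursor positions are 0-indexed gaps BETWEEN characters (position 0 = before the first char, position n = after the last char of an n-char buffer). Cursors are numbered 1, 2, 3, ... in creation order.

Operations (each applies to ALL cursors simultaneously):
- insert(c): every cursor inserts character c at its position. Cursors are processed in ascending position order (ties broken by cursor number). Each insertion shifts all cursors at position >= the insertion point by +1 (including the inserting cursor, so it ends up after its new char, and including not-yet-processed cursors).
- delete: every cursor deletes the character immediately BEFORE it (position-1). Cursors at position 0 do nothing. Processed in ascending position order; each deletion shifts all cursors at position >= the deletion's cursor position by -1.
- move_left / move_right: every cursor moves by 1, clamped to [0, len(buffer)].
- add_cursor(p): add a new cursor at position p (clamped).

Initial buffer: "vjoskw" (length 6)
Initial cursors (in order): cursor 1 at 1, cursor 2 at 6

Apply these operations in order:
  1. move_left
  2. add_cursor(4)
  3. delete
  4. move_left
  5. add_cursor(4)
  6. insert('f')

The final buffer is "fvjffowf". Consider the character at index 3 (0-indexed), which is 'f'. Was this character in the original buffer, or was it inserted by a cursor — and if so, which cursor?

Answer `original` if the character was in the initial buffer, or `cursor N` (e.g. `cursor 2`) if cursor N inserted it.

After op 1 (move_left): buffer="vjoskw" (len 6), cursors c1@0 c2@5, authorship ......
After op 2 (add_cursor(4)): buffer="vjoskw" (len 6), cursors c1@0 c3@4 c2@5, authorship ......
After op 3 (delete): buffer="vjow" (len 4), cursors c1@0 c2@3 c3@3, authorship ....
After op 4 (move_left): buffer="vjow" (len 4), cursors c1@0 c2@2 c3@2, authorship ....
After op 5 (add_cursor(4)): buffer="vjow" (len 4), cursors c1@0 c2@2 c3@2 c4@4, authorship ....
After op 6 (insert('f')): buffer="fvjffowf" (len 8), cursors c1@1 c2@5 c3@5 c4@8, authorship 1..23..4
Authorship (.=original, N=cursor N): 1 . . 2 3 . . 4
Index 3: author = 2

Answer: cursor 2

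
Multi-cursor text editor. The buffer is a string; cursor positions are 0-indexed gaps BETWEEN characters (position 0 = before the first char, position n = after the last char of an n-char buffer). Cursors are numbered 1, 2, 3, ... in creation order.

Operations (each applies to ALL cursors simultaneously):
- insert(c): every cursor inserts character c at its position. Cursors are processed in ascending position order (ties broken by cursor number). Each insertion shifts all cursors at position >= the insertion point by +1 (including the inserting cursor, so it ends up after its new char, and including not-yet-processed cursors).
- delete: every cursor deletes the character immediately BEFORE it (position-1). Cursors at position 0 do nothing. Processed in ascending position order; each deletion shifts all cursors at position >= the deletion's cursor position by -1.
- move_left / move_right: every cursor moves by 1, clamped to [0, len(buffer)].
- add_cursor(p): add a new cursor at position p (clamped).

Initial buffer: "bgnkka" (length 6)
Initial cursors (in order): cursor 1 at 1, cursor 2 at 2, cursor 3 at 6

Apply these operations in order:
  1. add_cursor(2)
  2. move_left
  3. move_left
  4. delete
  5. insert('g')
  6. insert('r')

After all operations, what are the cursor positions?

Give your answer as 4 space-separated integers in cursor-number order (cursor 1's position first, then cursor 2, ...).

After op 1 (add_cursor(2)): buffer="bgnkka" (len 6), cursors c1@1 c2@2 c4@2 c3@6, authorship ......
After op 2 (move_left): buffer="bgnkka" (len 6), cursors c1@0 c2@1 c4@1 c3@5, authorship ......
After op 3 (move_left): buffer="bgnkka" (len 6), cursors c1@0 c2@0 c4@0 c3@4, authorship ......
After op 4 (delete): buffer="bgnka" (len 5), cursors c1@0 c2@0 c4@0 c3@3, authorship .....
After op 5 (insert('g')): buffer="gggbgngka" (len 9), cursors c1@3 c2@3 c4@3 c3@7, authorship 124...3..
After op 6 (insert('r')): buffer="gggrrrbgngrka" (len 13), cursors c1@6 c2@6 c4@6 c3@11, authorship 124124...33..

Answer: 6 6 11 6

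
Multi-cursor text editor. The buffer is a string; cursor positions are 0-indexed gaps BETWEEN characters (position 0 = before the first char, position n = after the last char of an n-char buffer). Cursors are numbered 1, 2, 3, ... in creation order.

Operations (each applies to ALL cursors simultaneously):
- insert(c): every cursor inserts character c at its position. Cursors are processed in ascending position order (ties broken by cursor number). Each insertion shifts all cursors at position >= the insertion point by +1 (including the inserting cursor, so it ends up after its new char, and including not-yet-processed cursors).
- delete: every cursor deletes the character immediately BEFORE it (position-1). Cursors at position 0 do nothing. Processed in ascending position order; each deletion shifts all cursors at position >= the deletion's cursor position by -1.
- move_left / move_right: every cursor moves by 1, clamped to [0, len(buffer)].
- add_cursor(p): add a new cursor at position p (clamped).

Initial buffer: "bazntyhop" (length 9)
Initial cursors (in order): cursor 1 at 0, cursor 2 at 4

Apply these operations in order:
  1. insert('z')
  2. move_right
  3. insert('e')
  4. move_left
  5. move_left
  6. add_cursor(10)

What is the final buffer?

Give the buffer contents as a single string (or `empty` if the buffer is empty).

Answer: zbeaznzteyhop

Derivation:
After op 1 (insert('z')): buffer="zbaznztyhop" (len 11), cursors c1@1 c2@6, authorship 1....2.....
After op 2 (move_right): buffer="zbaznztyhop" (len 11), cursors c1@2 c2@7, authorship 1....2.....
After op 3 (insert('e')): buffer="zbeaznzteyhop" (len 13), cursors c1@3 c2@9, authorship 1.1...2.2....
After op 4 (move_left): buffer="zbeaznzteyhop" (len 13), cursors c1@2 c2@8, authorship 1.1...2.2....
After op 5 (move_left): buffer="zbeaznzteyhop" (len 13), cursors c1@1 c2@7, authorship 1.1...2.2....
After op 6 (add_cursor(10)): buffer="zbeaznzteyhop" (len 13), cursors c1@1 c2@7 c3@10, authorship 1.1...2.2....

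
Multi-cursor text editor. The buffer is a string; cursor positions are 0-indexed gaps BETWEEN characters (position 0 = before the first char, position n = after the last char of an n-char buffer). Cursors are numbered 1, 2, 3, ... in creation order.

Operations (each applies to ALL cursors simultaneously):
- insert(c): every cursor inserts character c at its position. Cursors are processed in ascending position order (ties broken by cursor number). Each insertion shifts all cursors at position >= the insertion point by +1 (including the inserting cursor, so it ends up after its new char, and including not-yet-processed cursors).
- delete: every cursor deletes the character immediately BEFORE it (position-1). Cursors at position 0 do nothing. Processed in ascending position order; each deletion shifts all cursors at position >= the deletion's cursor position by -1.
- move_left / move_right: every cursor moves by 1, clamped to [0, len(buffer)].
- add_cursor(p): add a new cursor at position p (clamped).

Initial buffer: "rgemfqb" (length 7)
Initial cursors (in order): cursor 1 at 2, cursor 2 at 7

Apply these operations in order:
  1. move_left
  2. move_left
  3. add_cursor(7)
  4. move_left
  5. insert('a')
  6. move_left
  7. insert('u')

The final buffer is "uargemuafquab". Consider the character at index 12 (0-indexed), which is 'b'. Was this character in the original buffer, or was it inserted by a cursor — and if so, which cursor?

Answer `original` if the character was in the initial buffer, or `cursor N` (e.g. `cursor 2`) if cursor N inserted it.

Answer: original

Derivation:
After op 1 (move_left): buffer="rgemfqb" (len 7), cursors c1@1 c2@6, authorship .......
After op 2 (move_left): buffer="rgemfqb" (len 7), cursors c1@0 c2@5, authorship .......
After op 3 (add_cursor(7)): buffer="rgemfqb" (len 7), cursors c1@0 c2@5 c3@7, authorship .......
After op 4 (move_left): buffer="rgemfqb" (len 7), cursors c1@0 c2@4 c3@6, authorship .......
After op 5 (insert('a')): buffer="argemafqab" (len 10), cursors c1@1 c2@6 c3@9, authorship 1....2..3.
After op 6 (move_left): buffer="argemafqab" (len 10), cursors c1@0 c2@5 c3@8, authorship 1....2..3.
After op 7 (insert('u')): buffer="uargemuafquab" (len 13), cursors c1@1 c2@7 c3@11, authorship 11....22..33.
Authorship (.=original, N=cursor N): 1 1 . . . . 2 2 . . 3 3 .
Index 12: author = original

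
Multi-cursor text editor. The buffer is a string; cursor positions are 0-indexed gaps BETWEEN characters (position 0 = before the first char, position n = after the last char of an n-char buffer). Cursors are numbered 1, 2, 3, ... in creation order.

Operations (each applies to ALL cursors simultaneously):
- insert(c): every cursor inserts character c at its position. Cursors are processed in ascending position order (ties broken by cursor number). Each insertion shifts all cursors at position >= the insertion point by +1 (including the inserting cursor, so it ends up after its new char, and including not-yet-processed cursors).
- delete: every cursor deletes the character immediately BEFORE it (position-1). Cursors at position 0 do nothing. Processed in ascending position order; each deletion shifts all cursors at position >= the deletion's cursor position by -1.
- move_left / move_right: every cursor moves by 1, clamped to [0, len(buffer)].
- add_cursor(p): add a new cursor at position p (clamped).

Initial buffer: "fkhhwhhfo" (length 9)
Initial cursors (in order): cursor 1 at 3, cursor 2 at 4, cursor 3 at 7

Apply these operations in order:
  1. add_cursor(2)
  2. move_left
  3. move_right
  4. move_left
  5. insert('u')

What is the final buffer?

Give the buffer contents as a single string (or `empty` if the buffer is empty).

Answer: fukuhuhwhuhfo

Derivation:
After op 1 (add_cursor(2)): buffer="fkhhwhhfo" (len 9), cursors c4@2 c1@3 c2@4 c3@7, authorship .........
After op 2 (move_left): buffer="fkhhwhhfo" (len 9), cursors c4@1 c1@2 c2@3 c3@6, authorship .........
After op 3 (move_right): buffer="fkhhwhhfo" (len 9), cursors c4@2 c1@3 c2@4 c3@7, authorship .........
After op 4 (move_left): buffer="fkhhwhhfo" (len 9), cursors c4@1 c1@2 c2@3 c3@6, authorship .........
After op 5 (insert('u')): buffer="fukuhuhwhuhfo" (len 13), cursors c4@2 c1@4 c2@6 c3@10, authorship .4.1.2...3...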